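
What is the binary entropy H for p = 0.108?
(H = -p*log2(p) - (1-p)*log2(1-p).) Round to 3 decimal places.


H = -0.108*log2(0.108) - 0.892*log2(0.892) = 0.494.

0.494


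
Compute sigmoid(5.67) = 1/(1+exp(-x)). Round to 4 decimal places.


sigma(5.67) = 1/(1+e^(-5.67)) = 1/(1+0.003448) = 1/1.003448 = 0.9966.

0.9966


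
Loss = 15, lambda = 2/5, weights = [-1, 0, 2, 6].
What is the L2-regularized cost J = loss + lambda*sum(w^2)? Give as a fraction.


L2 sq norm = sum(w^2) = 41. J = 15 + 2/5 * 41 = 157/5.

157/5


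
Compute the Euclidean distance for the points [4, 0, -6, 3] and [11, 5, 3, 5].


d = sqrt(sum of squared differences). (4-11)^2=49, (0-5)^2=25, (-6-3)^2=81, (3-5)^2=4. Sum = 159.

sqrt(159)


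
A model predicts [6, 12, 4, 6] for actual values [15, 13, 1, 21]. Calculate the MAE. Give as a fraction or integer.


MAE = (1/4) * (|15-6|=9 + |13-12|=1 + |1-4|=3 + |21-6|=15). Sum = 28. MAE = 7.

7


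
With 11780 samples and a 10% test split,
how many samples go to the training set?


Test set = 11780 * 10% = 1178. Training set = 11780 - 1178 = 10602.

10602


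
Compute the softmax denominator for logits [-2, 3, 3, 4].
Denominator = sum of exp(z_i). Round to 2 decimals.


Denom = e^-2=0.1353 + e^3=20.0855 + e^3=20.0855 + e^4=54.5982. Sum = 94.9045, which rounds to 94.90.

94.90


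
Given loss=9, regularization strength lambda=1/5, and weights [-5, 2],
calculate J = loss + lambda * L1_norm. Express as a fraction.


L1 norm = sum(|w|) = 7. J = 9 + 1/5 * 7 = 52/5.

52/5


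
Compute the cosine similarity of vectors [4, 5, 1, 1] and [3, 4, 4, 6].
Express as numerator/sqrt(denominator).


dot = 42. |a|^2 = 43, |b|^2 = 77. cos = 42/sqrt(3311).

42/sqrt(3311)


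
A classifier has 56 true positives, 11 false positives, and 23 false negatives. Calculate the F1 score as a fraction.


Precision = 56/67 = 56/67. Recall = 56/79 = 56/79. F1 = 2*P*R/(P+R) = 56/73.

56/73


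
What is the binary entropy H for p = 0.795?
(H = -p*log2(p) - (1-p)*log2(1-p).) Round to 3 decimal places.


H = -0.795*log2(0.795) - 0.205*log2(0.205) = 0.732.

0.732


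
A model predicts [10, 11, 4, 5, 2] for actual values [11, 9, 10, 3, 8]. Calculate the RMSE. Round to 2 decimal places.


MSE = 16.2000. RMSE = sqrt(16.2000) = 4.02.

4.02


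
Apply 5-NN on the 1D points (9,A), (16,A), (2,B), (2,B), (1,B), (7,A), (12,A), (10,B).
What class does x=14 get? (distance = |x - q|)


Distances: |9-14|=5, |16-14|=2, |2-14|=12, |2-14|=12, |1-14|=13, |7-14|=7, |12-14|=2, |10-14|=4. 5 nearest: (16,A), (12,A), (10,B), (9,A), (7,A). Counts: {'A': 4, 'B': 1}. Majority class: A.

A


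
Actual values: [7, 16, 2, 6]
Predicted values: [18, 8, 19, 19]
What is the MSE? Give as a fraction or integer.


MSE = (1/4) * ((7-18)^2=121 + (16-8)^2=64 + (2-19)^2=289 + (6-19)^2=169). Sum = 643. MSE = 643/4.

643/4


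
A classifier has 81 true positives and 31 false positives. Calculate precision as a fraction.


Precision = TP / (TP + FP) = 81 / 112 = 81/112.

81/112


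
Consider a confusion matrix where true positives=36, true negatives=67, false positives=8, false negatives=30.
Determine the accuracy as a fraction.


Accuracy = (TP + TN) / (TP + TN + FP + FN) = (36 + 67) / 141 = 103/141.

103/141


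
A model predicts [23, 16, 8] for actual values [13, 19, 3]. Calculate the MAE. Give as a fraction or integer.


MAE = (1/3) * (|13-23|=10 + |19-16|=3 + |3-8|=5). Sum = 18. MAE = 6.

6


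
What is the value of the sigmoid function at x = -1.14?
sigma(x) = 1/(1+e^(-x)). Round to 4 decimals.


sigma(-1.14) = 1/(1+e^(1.14)) = 1/(1+3.126768) = 1/4.126768 = 0.2423.

0.2423


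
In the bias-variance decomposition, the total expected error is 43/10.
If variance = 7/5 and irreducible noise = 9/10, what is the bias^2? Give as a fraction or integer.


Total error = bias^2 + variance + irreducible noise. So bias^2 = 43/10 - 7/5 - 9/10 = 2.

2


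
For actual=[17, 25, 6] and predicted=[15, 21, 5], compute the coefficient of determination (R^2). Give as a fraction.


Mean(y) = 16. SS_res = 21. SS_tot = 182. R^2 = 1 - 21/(182) = 23/26.

23/26


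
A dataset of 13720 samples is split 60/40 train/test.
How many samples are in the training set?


Test set = 13720 * 40% = 5488. Training set = 13720 - 5488 = 8232.

8232


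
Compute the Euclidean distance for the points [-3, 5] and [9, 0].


d = sqrt(sum of squared differences). (-3-9)^2=144, (5-0)^2=25. Sum = 169.

13


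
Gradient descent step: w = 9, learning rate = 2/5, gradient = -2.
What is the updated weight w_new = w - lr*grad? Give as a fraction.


w_new = 9 - 2/5 * -2 = 9 - -4/5 = 49/5.

49/5


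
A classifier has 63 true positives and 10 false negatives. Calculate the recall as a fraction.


Recall = TP / (TP + FN) = 63 / 73 = 63/73.

63/73


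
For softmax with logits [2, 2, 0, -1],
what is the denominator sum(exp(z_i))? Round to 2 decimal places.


Denom = e^2=7.3891 + e^2=7.3891 + e^0=1.0000 + e^-1=0.3679. Sum = 16.1461, which rounds to 16.15.

16.15


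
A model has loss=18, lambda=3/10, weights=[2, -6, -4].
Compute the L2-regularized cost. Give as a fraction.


L2 sq norm = sum(w^2) = 56. J = 18 + 3/10 * 56 = 174/5.

174/5


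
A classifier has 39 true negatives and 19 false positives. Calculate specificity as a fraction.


Specificity = TN / (TN + FP) = 39 / 58 = 39/58.

39/58


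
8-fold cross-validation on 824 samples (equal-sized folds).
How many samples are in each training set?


Each validation fold has 824/8 = 103 samples. Training set = 824 - 103 = 721.

721


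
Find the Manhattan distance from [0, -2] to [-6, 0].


d = sum of absolute differences: |0--6|=6 + |-2-0|=2 = 8.

8


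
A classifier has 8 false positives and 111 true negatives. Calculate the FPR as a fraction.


FPR = FP / (FP + TN) = 8 / 119 = 8/119.

8/119


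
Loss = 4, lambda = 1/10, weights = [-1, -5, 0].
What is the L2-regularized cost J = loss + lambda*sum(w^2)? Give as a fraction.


L2 sq norm = sum(w^2) = 26. J = 4 + 1/10 * 26 = 33/5.

33/5


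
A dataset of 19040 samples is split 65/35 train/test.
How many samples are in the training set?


Test set = 19040 * 35% = 6664. Training set = 19040 - 6664 = 12376.

12376


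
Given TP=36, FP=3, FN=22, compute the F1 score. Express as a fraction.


Precision = 36/39 = 12/13. Recall = 36/58 = 18/29. F1 = 2*P*R/(P+R) = 72/97.

72/97


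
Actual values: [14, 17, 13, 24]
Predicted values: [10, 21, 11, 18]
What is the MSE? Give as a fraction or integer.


MSE = (1/4) * ((14-10)^2=16 + (17-21)^2=16 + (13-11)^2=4 + (24-18)^2=36). Sum = 72. MSE = 18.

18


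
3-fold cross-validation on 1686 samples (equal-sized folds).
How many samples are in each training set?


Each validation fold has 1686/3 = 562 samples. Training set = 1686 - 562 = 1124.

1124


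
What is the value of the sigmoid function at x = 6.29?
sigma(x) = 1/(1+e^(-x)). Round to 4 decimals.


sigma(6.29) = 1/(1+e^(-6.29)) = 1/(1+0.001855) = 1/1.001855 = 0.9981.

0.9981


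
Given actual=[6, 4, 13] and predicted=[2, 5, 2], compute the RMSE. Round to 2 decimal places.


MSE = 46.0000. RMSE = sqrt(46.0000) = 6.78.

6.78


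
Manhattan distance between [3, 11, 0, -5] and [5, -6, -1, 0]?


d = sum of absolute differences: |3-5|=2 + |11--6|=17 + |0--1|=1 + |-5-0|=5 = 25.

25


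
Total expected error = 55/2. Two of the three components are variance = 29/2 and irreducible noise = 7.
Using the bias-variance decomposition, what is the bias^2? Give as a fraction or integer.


Total error = bias^2 + variance + irreducible noise. So bias^2 = 55/2 - 29/2 - 7 = 6.

6


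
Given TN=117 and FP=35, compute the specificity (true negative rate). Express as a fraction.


Specificity = TN / (TN + FP) = 117 / 152 = 117/152.

117/152


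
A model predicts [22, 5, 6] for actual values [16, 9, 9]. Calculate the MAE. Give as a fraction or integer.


MAE = (1/3) * (|16-22|=6 + |9-5|=4 + |9-6|=3). Sum = 13. MAE = 13/3.

13/3


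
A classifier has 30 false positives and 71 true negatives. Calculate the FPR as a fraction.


FPR = FP / (FP + TN) = 30 / 101 = 30/101.

30/101


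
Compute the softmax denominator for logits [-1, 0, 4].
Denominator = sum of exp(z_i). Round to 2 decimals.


Denom = e^-1=0.3679 + e^0=1.0000 + e^4=54.5982. Sum = 55.9661, which rounds to 55.97.

55.97


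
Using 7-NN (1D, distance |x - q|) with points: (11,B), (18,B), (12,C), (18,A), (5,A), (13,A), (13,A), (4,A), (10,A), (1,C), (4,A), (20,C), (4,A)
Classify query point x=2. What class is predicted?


Distances: |11-2|=9, |18-2|=16, |12-2|=10, |18-2|=16, |5-2|=3, |13-2|=11, |13-2|=11, |4-2|=2, |10-2|=8, |1-2|=1, |4-2|=2, |20-2|=18, |4-2|=2. 7 nearest: (1,C), (4,A), (4,A), (4,A), (5,A), (10,A), (11,B). Counts: {'C': 1, 'A': 5, 'B': 1}. Majority class: A.

A


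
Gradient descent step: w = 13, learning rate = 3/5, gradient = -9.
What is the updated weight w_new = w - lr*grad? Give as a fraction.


w_new = 13 - 3/5 * -9 = 13 - -27/5 = 92/5.

92/5


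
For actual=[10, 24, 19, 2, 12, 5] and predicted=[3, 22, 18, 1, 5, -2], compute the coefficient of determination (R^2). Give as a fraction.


Mean(y) = 12. SS_res = 153. SS_tot = 346. R^2 = 1 - 153/(346) = 193/346.

193/346


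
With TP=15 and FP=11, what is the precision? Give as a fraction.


Precision = TP / (TP + FP) = 15 / 26 = 15/26.

15/26


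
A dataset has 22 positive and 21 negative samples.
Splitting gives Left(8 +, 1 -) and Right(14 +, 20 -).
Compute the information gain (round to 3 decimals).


H(parent) = 0.9996. H(left) = 0.5033, H(right) = 0.9774. Weighted = (9/43)*0.5033 + (34/43)*0.9774 = 0.8782. IG = 0.9996 - 0.8782 = 0.1214, which rounds to 0.121.

0.121


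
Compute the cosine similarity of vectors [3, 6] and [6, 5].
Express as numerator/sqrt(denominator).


dot = 48. |a|^2 = 45, |b|^2 = 61. cos = 48/sqrt(2745).

48/sqrt(2745)


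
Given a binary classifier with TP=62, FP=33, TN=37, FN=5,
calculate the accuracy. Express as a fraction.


Accuracy = (TP + TN) / (TP + TN + FP + FN) = (62 + 37) / 137 = 99/137.

99/137


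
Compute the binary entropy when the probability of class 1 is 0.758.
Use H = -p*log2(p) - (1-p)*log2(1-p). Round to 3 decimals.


H = -0.758*log2(0.758) - 0.242*log2(0.242) = 0.798.

0.798


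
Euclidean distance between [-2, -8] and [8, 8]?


d = sqrt(sum of squared differences). (-2-8)^2=100, (-8-8)^2=256. Sum = 356.

sqrt(356)


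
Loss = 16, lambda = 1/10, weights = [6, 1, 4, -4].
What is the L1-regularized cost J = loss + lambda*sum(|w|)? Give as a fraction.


L1 norm = sum(|w|) = 15. J = 16 + 1/10 * 15 = 35/2.

35/2


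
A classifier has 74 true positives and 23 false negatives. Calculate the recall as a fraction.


Recall = TP / (TP + FN) = 74 / 97 = 74/97.

74/97


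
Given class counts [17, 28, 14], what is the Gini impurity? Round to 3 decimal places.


Total = 59. Proportions: 17/59, 28/59, 14/59. sum(p_i^2) = 0.3646. Gini = 1 - 0.3646 = 0.6354, which rounds to 0.635.

0.635


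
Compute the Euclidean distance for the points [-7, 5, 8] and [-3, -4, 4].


d = sqrt(sum of squared differences). (-7--3)^2=16, (5--4)^2=81, (8-4)^2=16. Sum = 113.

sqrt(113)


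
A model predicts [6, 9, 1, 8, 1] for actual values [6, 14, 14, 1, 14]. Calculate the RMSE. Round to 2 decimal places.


MSE = 82.4000. RMSE = sqrt(82.4000) = 9.08.

9.08


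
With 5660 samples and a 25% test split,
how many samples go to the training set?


Test set = 5660 * 25% = 1415. Training set = 5660 - 1415 = 4245.

4245


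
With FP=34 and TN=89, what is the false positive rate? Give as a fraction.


FPR = FP / (FP + TN) = 34 / 123 = 34/123.

34/123


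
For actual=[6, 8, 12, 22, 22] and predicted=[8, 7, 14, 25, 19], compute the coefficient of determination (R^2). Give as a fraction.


Mean(y) = 14. SS_res = 27. SS_tot = 232. R^2 = 1 - 27/(232) = 205/232.

205/232


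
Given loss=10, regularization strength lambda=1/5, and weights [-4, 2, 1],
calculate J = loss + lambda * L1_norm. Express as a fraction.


L1 norm = sum(|w|) = 7. J = 10 + 1/5 * 7 = 57/5.

57/5


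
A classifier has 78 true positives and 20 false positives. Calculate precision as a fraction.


Precision = TP / (TP + FP) = 78 / 98 = 39/49.

39/49


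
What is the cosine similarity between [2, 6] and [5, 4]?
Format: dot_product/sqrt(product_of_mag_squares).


dot = 34. |a|^2 = 40, |b|^2 = 41. cos = 34/sqrt(1640).

34/sqrt(1640)


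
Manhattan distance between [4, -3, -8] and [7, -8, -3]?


d = sum of absolute differences: |4-7|=3 + |-3--8|=5 + |-8--3|=5 = 13.

13


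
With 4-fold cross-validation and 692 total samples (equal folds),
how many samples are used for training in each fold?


Each validation fold has 692/4 = 173 samples. Training set = 692 - 173 = 519.

519


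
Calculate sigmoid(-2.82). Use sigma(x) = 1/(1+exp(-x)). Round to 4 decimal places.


sigma(-2.82) = 1/(1+e^(2.82)) = 1/(1+16.776851) = 1/17.776851 = 0.0563.

0.0563


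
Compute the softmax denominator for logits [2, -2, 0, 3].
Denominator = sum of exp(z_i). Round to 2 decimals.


Denom = e^2=7.3891 + e^-2=0.1353 + e^0=1.0000 + e^3=20.0855. Sum = 28.6099, which rounds to 28.61.

28.61


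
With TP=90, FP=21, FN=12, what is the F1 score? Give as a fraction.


Precision = 90/111 = 30/37. Recall = 90/102 = 15/17. F1 = 2*P*R/(P+R) = 60/71.

60/71


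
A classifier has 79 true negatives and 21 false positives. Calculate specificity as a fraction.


Specificity = TN / (TN + FP) = 79 / 100 = 79/100.

79/100


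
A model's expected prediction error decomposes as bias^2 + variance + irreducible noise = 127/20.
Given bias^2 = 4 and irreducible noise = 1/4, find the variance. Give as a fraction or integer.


Total error = bias^2 + variance + irreducible noise. So variance = 127/20 - 4 - 1/4 = 21/10.

21/10


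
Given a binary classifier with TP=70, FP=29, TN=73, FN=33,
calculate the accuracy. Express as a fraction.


Accuracy = (TP + TN) / (TP + TN + FP + FN) = (70 + 73) / 205 = 143/205.

143/205


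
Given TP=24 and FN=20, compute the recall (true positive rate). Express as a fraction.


Recall = TP / (TP + FN) = 24 / 44 = 6/11.

6/11


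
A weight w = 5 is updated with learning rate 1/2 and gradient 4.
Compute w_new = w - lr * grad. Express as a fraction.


w_new = 5 - 1/2 * 4 = 5 - 2 = 3.

3


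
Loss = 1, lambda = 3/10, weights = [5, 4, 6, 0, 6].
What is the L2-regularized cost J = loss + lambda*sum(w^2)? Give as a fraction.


L2 sq norm = sum(w^2) = 113. J = 1 + 3/10 * 113 = 349/10.

349/10


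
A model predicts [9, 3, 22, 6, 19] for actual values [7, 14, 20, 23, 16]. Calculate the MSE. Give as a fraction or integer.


MSE = (1/5) * ((7-9)^2=4 + (14-3)^2=121 + (20-22)^2=4 + (23-6)^2=289 + (16-19)^2=9). Sum = 427. MSE = 427/5.

427/5


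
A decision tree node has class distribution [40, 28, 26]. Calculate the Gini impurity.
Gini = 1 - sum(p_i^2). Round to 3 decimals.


Total = 94. Proportions: 40/94, 28/94, 26/94. sum(p_i^2) = 0.3463. Gini = 1 - 0.3463 = 0.6537, which rounds to 0.654.

0.654


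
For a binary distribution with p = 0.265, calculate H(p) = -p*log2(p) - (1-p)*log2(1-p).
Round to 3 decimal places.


H = -0.265*log2(0.265) - 0.735*log2(0.735) = 0.834.

0.834


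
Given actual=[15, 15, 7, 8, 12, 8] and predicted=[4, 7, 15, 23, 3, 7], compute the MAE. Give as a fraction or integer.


MAE = (1/6) * (|15-4|=11 + |15-7|=8 + |7-15|=8 + |8-23|=15 + |12-3|=9 + |8-7|=1). Sum = 52. MAE = 26/3.

26/3


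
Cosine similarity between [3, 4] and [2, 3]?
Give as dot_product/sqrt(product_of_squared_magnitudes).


dot = 18. |a|^2 = 25, |b|^2 = 13. cos = 18/sqrt(325).

18/sqrt(325)


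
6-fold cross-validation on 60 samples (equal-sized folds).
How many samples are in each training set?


Each validation fold has 60/6 = 10 samples. Training set = 60 - 10 = 50.

50


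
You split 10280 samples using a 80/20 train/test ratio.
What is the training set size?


Test set = 10280 * 20% = 2056. Training set = 10280 - 2056 = 8224.

8224


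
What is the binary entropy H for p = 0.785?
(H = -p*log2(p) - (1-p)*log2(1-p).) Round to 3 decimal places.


H = -0.785*log2(0.785) - 0.215*log2(0.215) = 0.751.

0.751


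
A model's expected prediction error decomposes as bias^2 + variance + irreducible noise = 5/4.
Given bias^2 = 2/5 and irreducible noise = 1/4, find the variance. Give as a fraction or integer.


Total error = bias^2 + variance + irreducible noise. So variance = 5/4 - 2/5 - 1/4 = 3/5.

3/5


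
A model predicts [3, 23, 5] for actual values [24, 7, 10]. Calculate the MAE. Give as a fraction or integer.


MAE = (1/3) * (|24-3|=21 + |7-23|=16 + |10-5|=5). Sum = 42. MAE = 14.

14


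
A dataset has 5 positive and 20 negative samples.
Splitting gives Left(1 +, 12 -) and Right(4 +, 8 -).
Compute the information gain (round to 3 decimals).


H(parent) = 0.7219. H(left) = 0.3912, H(right) = 0.9183. Weighted = (13/25)*0.3912 + (12/25)*0.9183 = 0.6442. IG = 0.7219 - 0.6442 = 0.0777, which rounds to 0.078.

0.078


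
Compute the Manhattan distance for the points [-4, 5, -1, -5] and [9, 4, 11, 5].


d = sum of absolute differences: |-4-9|=13 + |5-4|=1 + |-1-11|=12 + |-5-5|=10 = 36.

36


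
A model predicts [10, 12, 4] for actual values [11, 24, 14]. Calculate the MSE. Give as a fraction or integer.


MSE = (1/3) * ((11-10)^2=1 + (24-12)^2=144 + (14-4)^2=100). Sum = 245. MSE = 245/3.

245/3


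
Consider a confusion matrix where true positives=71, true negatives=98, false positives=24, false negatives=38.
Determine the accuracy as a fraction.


Accuracy = (TP + TN) / (TP + TN + FP + FN) = (71 + 98) / 231 = 169/231.

169/231


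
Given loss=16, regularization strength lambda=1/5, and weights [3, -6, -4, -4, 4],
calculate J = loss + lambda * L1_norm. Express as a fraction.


L1 norm = sum(|w|) = 21. J = 16 + 1/5 * 21 = 101/5.

101/5


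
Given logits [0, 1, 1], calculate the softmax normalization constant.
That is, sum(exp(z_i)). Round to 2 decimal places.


Denom = e^0=1.0000 + e^1=2.7183 + e^1=2.7183. Sum = 6.4366, which rounds to 6.44.

6.44


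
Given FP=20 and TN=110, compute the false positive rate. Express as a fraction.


FPR = FP / (FP + TN) = 20 / 130 = 2/13.

2/13


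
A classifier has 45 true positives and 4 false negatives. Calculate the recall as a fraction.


Recall = TP / (TP + FN) = 45 / 49 = 45/49.

45/49


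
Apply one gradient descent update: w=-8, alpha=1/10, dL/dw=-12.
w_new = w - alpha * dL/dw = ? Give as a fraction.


w_new = -8 - 1/10 * -12 = -8 - -6/5 = -34/5.

-34/5


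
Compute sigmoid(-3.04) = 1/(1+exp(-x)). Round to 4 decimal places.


sigma(-3.04) = 1/(1+e^(3.04)) = 1/(1+20.905243) = 1/21.905243 = 0.0457.

0.0457


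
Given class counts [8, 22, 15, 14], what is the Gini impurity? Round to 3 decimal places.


Total = 59. Proportions: 8/59, 22/59, 15/59, 14/59. sum(p_i^2) = 0.2784. Gini = 1 - 0.2784 = 0.7216, which rounds to 0.722.

0.722


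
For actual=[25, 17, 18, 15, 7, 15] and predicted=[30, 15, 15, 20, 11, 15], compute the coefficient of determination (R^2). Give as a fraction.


Mean(y) = 97/6. SS_res = 79. SS_tot = 1013/6. R^2 = 1 - 79/(1013/6) = 539/1013.

539/1013


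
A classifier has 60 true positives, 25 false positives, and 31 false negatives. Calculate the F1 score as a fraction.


Precision = 60/85 = 12/17. Recall = 60/91 = 60/91. F1 = 2*P*R/(P+R) = 15/22.

15/22


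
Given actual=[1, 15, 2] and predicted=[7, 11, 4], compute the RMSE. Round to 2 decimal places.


MSE = 18.6667. RMSE = sqrt(18.6667) = 4.32.

4.32


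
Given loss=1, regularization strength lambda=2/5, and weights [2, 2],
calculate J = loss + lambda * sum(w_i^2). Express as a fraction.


L2 sq norm = sum(w^2) = 8. J = 1 + 2/5 * 8 = 21/5.

21/5


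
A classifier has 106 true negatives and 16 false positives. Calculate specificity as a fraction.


Specificity = TN / (TN + FP) = 106 / 122 = 53/61.

53/61


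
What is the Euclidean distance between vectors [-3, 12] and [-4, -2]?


d = sqrt(sum of squared differences). (-3--4)^2=1, (12--2)^2=196. Sum = 197.

sqrt(197)


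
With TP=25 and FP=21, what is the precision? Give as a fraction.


Precision = TP / (TP + FP) = 25 / 46 = 25/46.

25/46


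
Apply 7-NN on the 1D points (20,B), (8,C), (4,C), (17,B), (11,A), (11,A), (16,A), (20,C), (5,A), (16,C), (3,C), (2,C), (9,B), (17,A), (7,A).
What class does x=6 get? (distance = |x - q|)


Distances: |20-6|=14, |8-6|=2, |4-6|=2, |17-6|=11, |11-6|=5, |11-6|=5, |16-6|=10, |20-6|=14, |5-6|=1, |16-6|=10, |3-6|=3, |2-6|=4, |9-6|=3, |17-6|=11, |7-6|=1. 7 nearest: (5,A), (7,A), (8,C), (4,C), (9,B), (3,C), (2,C). Counts: {'A': 2, 'C': 4, 'B': 1}. Majority class: C.

C


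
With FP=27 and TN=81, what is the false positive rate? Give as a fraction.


FPR = FP / (FP + TN) = 27 / 108 = 1/4.

1/4


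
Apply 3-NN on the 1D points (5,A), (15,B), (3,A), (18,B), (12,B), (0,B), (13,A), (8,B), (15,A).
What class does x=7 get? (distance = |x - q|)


Distances: |5-7|=2, |15-7|=8, |3-7|=4, |18-7|=11, |12-7|=5, |0-7|=7, |13-7|=6, |8-7|=1, |15-7|=8. 3 nearest: (8,B), (5,A), (3,A). Counts: {'B': 1, 'A': 2}. Majority class: A.

A


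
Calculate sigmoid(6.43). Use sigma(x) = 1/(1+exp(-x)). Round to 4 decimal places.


sigma(6.43) = 1/(1+e^(-6.43)) = 1/(1+0.001612) = 1/1.001612 = 0.9984.

0.9984


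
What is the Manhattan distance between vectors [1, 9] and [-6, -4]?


d = sum of absolute differences: |1--6|=7 + |9--4|=13 = 20.

20


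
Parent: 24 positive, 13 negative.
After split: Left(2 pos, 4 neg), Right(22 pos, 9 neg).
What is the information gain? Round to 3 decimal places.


H(parent) = 0.9353. H(left) = 0.9183, H(right) = 0.8691. Weighted = (6/37)*0.9183 + (31/37)*0.8691 = 0.8771. IG = 0.9353 - 0.8771 = 0.0582, which rounds to 0.058.

0.058


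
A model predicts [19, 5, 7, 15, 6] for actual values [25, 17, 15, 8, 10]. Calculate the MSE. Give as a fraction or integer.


MSE = (1/5) * ((25-19)^2=36 + (17-5)^2=144 + (15-7)^2=64 + (8-15)^2=49 + (10-6)^2=16). Sum = 309. MSE = 309/5.

309/5


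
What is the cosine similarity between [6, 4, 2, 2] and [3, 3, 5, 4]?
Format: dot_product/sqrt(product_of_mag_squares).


dot = 48. |a|^2 = 60, |b|^2 = 59. cos = 48/sqrt(3540).

48/sqrt(3540)


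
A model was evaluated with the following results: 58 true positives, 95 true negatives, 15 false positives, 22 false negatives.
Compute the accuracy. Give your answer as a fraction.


Accuracy = (TP + TN) / (TP + TN + FP + FN) = (58 + 95) / 190 = 153/190.

153/190


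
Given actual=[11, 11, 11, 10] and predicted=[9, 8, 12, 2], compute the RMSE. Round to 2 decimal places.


MSE = 19.5000. RMSE = sqrt(19.5000) = 4.42.

4.42


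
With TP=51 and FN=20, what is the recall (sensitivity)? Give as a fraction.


Recall = TP / (TP + FN) = 51 / 71 = 51/71.

51/71


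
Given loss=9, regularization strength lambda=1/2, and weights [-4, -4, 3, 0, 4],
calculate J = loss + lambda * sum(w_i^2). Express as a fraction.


L2 sq norm = sum(w^2) = 57. J = 9 + 1/2 * 57 = 75/2.

75/2


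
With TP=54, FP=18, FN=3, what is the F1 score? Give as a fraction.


Precision = 54/72 = 3/4. Recall = 54/57 = 18/19. F1 = 2*P*R/(P+R) = 36/43.

36/43


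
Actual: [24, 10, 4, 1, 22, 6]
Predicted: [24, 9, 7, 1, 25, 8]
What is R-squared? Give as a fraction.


Mean(y) = 67/6. SS_res = 23. SS_tot = 2789/6. R^2 = 1 - 23/(2789/6) = 2651/2789.

2651/2789


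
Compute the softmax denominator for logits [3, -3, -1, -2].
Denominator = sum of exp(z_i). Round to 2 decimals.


Denom = e^3=20.0855 + e^-3=0.0498 + e^-1=0.3679 + e^-2=0.1353. Sum = 20.6385, which rounds to 20.64.

20.64


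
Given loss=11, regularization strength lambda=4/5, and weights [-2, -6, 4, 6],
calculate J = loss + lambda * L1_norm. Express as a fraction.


L1 norm = sum(|w|) = 18. J = 11 + 4/5 * 18 = 127/5.

127/5


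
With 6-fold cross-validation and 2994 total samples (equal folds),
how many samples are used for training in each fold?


Each validation fold has 2994/6 = 499 samples. Training set = 2994 - 499 = 2495.

2495


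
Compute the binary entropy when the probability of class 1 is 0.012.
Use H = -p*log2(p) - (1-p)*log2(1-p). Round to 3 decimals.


H = -0.012*log2(0.012) - 0.988*log2(0.988) = 0.094.

0.094


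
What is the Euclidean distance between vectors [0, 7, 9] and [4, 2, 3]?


d = sqrt(sum of squared differences). (0-4)^2=16, (7-2)^2=25, (9-3)^2=36. Sum = 77.

sqrt(77)


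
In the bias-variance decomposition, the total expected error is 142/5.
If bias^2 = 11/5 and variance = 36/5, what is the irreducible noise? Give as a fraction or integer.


Total error = bias^2 + variance + irreducible noise. So irreducible noise = 142/5 - 11/5 - 36/5 = 19.

19


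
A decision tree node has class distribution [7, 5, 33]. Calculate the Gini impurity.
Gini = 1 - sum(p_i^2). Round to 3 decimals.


Total = 45. Proportions: 7/45, 5/45, 33/45. sum(p_i^2) = 0.5743. Gini = 1 - 0.5743 = 0.4257, which rounds to 0.426.

0.426


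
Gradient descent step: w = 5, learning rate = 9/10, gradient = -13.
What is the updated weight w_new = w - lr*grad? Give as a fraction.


w_new = 5 - 9/10 * -13 = 5 - -117/10 = 167/10.

167/10


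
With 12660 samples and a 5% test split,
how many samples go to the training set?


Test set = 12660 * 5% = 633. Training set = 12660 - 633 = 12027.

12027


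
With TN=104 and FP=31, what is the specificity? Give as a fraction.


Specificity = TN / (TN + FP) = 104 / 135 = 104/135.

104/135


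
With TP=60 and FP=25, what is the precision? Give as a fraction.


Precision = TP / (TP + FP) = 60 / 85 = 12/17.

12/17


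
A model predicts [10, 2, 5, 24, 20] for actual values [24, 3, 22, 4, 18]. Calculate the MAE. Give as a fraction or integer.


MAE = (1/5) * (|24-10|=14 + |3-2|=1 + |22-5|=17 + |4-24|=20 + |18-20|=2). Sum = 54. MAE = 54/5.

54/5


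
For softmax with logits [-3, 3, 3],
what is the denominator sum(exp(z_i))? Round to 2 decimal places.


Denom = e^-3=0.0498 + e^3=20.0855 + e^3=20.0855. Sum = 40.2208, which rounds to 40.22.

40.22


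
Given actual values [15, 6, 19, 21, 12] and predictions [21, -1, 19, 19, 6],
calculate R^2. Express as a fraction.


Mean(y) = 73/5. SS_res = 125. SS_tot = 706/5. R^2 = 1 - 125/(706/5) = 81/706.

81/706


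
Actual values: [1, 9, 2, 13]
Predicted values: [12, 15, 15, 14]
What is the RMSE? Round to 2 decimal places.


MSE = 81.7500. RMSE = sqrt(81.7500) = 9.04.

9.04


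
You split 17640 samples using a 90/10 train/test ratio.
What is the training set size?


Test set = 17640 * 10% = 1764. Training set = 17640 - 1764 = 15876.

15876


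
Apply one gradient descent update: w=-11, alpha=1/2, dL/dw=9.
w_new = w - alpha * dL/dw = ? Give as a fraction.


w_new = -11 - 1/2 * 9 = -11 - 9/2 = -31/2.

-31/2


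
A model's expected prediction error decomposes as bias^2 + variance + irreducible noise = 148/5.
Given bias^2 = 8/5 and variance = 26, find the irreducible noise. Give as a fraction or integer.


Total error = bias^2 + variance + irreducible noise. So irreducible noise = 148/5 - 8/5 - 26 = 2.

2


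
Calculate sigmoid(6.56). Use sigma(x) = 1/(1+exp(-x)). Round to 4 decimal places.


sigma(6.56) = 1/(1+e^(-6.56)) = 1/(1+0.001416) = 1/1.001416 = 0.9986.

0.9986


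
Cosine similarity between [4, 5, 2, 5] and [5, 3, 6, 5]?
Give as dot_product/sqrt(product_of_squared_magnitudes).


dot = 72. |a|^2 = 70, |b|^2 = 95. cos = 72/sqrt(6650).

72/sqrt(6650)


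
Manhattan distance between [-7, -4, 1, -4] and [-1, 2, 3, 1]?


d = sum of absolute differences: |-7--1|=6 + |-4-2|=6 + |1-3|=2 + |-4-1|=5 = 19.

19


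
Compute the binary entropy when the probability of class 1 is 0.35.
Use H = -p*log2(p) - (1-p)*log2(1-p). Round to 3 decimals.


H = -0.35*log2(0.35) - 0.65*log2(0.65) = 0.934.

0.934


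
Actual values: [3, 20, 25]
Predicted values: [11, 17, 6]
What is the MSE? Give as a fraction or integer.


MSE = (1/3) * ((3-11)^2=64 + (20-17)^2=9 + (25-6)^2=361). Sum = 434. MSE = 434/3.

434/3


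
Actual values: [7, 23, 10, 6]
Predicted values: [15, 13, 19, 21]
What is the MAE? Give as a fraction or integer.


MAE = (1/4) * (|7-15|=8 + |23-13|=10 + |10-19|=9 + |6-21|=15). Sum = 42. MAE = 21/2.

21/2


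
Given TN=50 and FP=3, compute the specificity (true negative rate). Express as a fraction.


Specificity = TN / (TN + FP) = 50 / 53 = 50/53.

50/53


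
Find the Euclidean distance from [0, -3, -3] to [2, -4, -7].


d = sqrt(sum of squared differences). (0-2)^2=4, (-3--4)^2=1, (-3--7)^2=16. Sum = 21.

sqrt(21)


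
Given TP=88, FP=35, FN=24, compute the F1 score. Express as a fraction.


Precision = 88/123 = 88/123. Recall = 88/112 = 11/14. F1 = 2*P*R/(P+R) = 176/235.

176/235


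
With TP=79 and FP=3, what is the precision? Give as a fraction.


Precision = TP / (TP + FP) = 79 / 82 = 79/82.

79/82


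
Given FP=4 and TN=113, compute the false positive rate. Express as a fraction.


FPR = FP / (FP + TN) = 4 / 117 = 4/117.

4/117


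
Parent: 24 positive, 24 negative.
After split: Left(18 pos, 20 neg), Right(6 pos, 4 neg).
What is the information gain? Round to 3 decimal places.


H(parent) = 1.0000. H(left) = 0.9980, H(right) = 0.9710. Weighted = (38/48)*0.9980 + (10/48)*0.9710 = 0.9924. IG = 1.0000 - 0.9924 = 0.0076, which rounds to 0.008.

0.008


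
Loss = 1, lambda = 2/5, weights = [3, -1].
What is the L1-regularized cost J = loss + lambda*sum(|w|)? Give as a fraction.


L1 norm = sum(|w|) = 4. J = 1 + 2/5 * 4 = 13/5.

13/5


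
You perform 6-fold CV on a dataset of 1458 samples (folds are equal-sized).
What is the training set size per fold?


Each validation fold has 1458/6 = 243 samples. Training set = 1458 - 243 = 1215.

1215


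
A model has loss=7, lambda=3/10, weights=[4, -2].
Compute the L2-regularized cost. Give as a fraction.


L2 sq norm = sum(w^2) = 20. J = 7 + 3/10 * 20 = 13.

13


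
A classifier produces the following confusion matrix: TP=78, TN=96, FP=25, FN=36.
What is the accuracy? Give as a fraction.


Accuracy = (TP + TN) / (TP + TN + FP + FN) = (78 + 96) / 235 = 174/235.

174/235


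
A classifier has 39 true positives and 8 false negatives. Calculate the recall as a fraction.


Recall = TP / (TP + FN) = 39 / 47 = 39/47.

39/47


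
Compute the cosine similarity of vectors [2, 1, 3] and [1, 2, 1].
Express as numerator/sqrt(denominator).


dot = 7. |a|^2 = 14, |b|^2 = 6. cos = 7/sqrt(84).

7/sqrt(84)


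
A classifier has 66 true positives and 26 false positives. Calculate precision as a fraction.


Precision = TP / (TP + FP) = 66 / 92 = 33/46.

33/46


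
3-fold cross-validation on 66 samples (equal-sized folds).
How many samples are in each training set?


Each validation fold has 66/3 = 22 samples. Training set = 66 - 22 = 44.

44


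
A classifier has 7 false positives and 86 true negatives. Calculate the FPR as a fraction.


FPR = FP / (FP + TN) = 7 / 93 = 7/93.

7/93


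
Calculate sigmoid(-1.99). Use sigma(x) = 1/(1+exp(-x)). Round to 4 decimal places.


sigma(-1.99) = 1/(1+e^(1.99)) = 1/(1+7.315534) = 1/8.315534 = 0.1203.

0.1203


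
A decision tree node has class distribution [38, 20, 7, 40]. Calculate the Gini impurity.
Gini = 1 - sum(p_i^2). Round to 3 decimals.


Total = 105. Proportions: 38/105, 20/105, 7/105, 40/105. sum(p_i^2) = 0.3168. Gini = 1 - 0.3168 = 0.6832, which rounds to 0.683.

0.683


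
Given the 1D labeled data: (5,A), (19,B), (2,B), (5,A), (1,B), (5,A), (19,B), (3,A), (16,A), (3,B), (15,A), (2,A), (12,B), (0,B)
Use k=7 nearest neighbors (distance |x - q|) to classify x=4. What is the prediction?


Distances: |5-4|=1, |19-4|=15, |2-4|=2, |5-4|=1, |1-4|=3, |5-4|=1, |19-4|=15, |3-4|=1, |16-4|=12, |3-4|=1, |15-4|=11, |2-4|=2, |12-4|=8, |0-4|=4. 7 nearest: (5,A), (5,A), (5,A), (3,A), (3,B), (2,A), (2,B). Counts: {'A': 5, 'B': 2}. Majority class: A.

A


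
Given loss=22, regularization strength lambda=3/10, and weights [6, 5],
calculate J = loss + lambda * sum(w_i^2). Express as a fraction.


L2 sq norm = sum(w^2) = 61. J = 22 + 3/10 * 61 = 403/10.

403/10


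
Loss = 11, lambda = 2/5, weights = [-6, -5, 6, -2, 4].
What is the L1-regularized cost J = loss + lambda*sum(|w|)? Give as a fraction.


L1 norm = sum(|w|) = 23. J = 11 + 2/5 * 23 = 101/5.

101/5


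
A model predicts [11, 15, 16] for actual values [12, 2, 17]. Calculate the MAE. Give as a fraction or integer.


MAE = (1/3) * (|12-11|=1 + |2-15|=13 + |17-16|=1). Sum = 15. MAE = 5.

5


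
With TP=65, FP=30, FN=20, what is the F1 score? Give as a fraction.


Precision = 65/95 = 13/19. Recall = 65/85 = 13/17. F1 = 2*P*R/(P+R) = 13/18.

13/18


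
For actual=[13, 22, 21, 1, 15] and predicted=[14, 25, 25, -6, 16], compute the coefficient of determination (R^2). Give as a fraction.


Mean(y) = 72/5. SS_res = 76. SS_tot = 1416/5. R^2 = 1 - 76/(1416/5) = 259/354.

259/354


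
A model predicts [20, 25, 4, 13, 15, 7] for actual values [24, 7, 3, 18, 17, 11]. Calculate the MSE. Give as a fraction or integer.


MSE = (1/6) * ((24-20)^2=16 + (7-25)^2=324 + (3-4)^2=1 + (18-13)^2=25 + (17-15)^2=4 + (11-7)^2=16). Sum = 386. MSE = 193/3.

193/3


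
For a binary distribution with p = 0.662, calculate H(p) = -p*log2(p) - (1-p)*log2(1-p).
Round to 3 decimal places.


H = -0.662*log2(0.662) - 0.338*log2(0.338) = 0.923.

0.923


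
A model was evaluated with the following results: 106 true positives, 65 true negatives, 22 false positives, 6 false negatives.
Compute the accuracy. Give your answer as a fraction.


Accuracy = (TP + TN) / (TP + TN + FP + FN) = (106 + 65) / 199 = 171/199.

171/199


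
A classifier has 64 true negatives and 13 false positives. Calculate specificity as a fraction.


Specificity = TN / (TN + FP) = 64 / 77 = 64/77.

64/77


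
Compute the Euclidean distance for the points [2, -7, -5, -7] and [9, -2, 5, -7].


d = sqrt(sum of squared differences). (2-9)^2=49, (-7--2)^2=25, (-5-5)^2=100, (-7--7)^2=0. Sum = 174.

sqrt(174)


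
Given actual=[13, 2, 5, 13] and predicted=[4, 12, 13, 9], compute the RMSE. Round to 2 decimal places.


MSE = 65.2500. RMSE = sqrt(65.2500) = 8.08.

8.08


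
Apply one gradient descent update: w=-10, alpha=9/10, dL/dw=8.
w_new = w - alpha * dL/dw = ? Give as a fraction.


w_new = -10 - 9/10 * 8 = -10 - 36/5 = -86/5.

-86/5


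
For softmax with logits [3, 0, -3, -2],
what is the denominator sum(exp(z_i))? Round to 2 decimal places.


Denom = e^3=20.0855 + e^0=1.0000 + e^-3=0.0498 + e^-2=0.1353. Sum = 21.2706, which rounds to 21.27.

21.27


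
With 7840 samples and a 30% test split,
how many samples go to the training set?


Test set = 7840 * 30% = 2352. Training set = 7840 - 2352 = 5488.

5488


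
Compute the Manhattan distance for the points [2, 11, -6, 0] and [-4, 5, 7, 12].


d = sum of absolute differences: |2--4|=6 + |11-5|=6 + |-6-7|=13 + |0-12|=12 = 37.

37


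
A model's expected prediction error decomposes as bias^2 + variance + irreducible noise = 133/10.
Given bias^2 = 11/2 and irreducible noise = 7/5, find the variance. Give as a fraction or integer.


Total error = bias^2 + variance + irreducible noise. So variance = 133/10 - 11/2 - 7/5 = 32/5.

32/5


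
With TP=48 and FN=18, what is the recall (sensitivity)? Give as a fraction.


Recall = TP / (TP + FN) = 48 / 66 = 8/11.

8/11


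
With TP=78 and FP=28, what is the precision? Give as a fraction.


Precision = TP / (TP + FP) = 78 / 106 = 39/53.

39/53


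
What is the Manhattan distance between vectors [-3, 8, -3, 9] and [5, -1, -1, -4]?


d = sum of absolute differences: |-3-5|=8 + |8--1|=9 + |-3--1|=2 + |9--4|=13 = 32.

32


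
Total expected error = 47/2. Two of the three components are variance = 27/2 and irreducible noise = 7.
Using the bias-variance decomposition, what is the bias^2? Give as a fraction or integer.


Total error = bias^2 + variance + irreducible noise. So bias^2 = 47/2 - 27/2 - 7 = 3.

3


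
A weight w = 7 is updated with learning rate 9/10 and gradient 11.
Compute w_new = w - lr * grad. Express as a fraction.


w_new = 7 - 9/10 * 11 = 7 - 99/10 = -29/10.

-29/10


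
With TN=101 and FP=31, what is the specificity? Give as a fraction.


Specificity = TN / (TN + FP) = 101 / 132 = 101/132.

101/132


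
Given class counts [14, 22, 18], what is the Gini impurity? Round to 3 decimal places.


Total = 54. Proportions: 14/54, 22/54, 18/54. sum(p_i^2) = 0.3443. Gini = 1 - 0.3443 = 0.6557, which rounds to 0.656.

0.656


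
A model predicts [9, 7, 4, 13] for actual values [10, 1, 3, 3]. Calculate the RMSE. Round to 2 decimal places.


MSE = 34.5000. RMSE = sqrt(34.5000) = 5.87.

5.87


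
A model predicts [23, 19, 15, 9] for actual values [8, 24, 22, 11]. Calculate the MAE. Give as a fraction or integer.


MAE = (1/4) * (|8-23|=15 + |24-19|=5 + |22-15|=7 + |11-9|=2). Sum = 29. MAE = 29/4.

29/4


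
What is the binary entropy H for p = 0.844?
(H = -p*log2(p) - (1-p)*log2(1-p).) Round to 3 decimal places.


H = -0.844*log2(0.844) - 0.156*log2(0.156) = 0.625.

0.625


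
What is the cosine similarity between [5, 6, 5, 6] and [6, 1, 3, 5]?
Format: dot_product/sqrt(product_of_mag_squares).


dot = 81. |a|^2 = 122, |b|^2 = 71. cos = 81/sqrt(8662).

81/sqrt(8662)


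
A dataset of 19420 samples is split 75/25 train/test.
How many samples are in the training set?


Test set = 19420 * 25% = 4855. Training set = 19420 - 4855 = 14565.

14565


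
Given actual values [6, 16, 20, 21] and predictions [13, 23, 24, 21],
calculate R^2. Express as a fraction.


Mean(y) = 63/4. SS_res = 114. SS_tot = 563/4. R^2 = 1 - 114/(563/4) = 107/563.

107/563


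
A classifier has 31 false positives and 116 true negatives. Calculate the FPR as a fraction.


FPR = FP / (FP + TN) = 31 / 147 = 31/147.

31/147


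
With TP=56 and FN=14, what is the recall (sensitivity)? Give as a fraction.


Recall = TP / (TP + FN) = 56 / 70 = 4/5.

4/5


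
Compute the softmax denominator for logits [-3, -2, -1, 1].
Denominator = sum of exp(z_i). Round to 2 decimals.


Denom = e^-3=0.0498 + e^-2=0.1353 + e^-1=0.3679 + e^1=2.7183. Sum = 3.2713, which rounds to 3.27.

3.27


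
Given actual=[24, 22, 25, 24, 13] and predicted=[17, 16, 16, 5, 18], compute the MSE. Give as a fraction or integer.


MSE = (1/5) * ((24-17)^2=49 + (22-16)^2=36 + (25-16)^2=81 + (24-5)^2=361 + (13-18)^2=25). Sum = 552. MSE = 552/5.

552/5


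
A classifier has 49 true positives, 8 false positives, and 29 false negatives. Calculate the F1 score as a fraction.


Precision = 49/57 = 49/57. Recall = 49/78 = 49/78. F1 = 2*P*R/(P+R) = 98/135.

98/135


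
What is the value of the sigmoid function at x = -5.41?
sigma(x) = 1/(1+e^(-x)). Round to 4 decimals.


sigma(-5.41) = 1/(1+e^(5.41)) = 1/(1+223.631588) = 1/224.631588 = 0.0045.

0.0045


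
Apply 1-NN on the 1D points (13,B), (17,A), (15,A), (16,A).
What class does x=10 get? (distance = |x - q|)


Distances: |13-10|=3, |17-10|=7, |15-10|=5, |16-10|=6. 1 nearest: (13,B). Counts: {'B': 1}. Majority class: B.

B


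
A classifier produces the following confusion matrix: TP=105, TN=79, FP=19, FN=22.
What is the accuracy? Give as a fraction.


Accuracy = (TP + TN) / (TP + TN + FP + FN) = (105 + 79) / 225 = 184/225.

184/225
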